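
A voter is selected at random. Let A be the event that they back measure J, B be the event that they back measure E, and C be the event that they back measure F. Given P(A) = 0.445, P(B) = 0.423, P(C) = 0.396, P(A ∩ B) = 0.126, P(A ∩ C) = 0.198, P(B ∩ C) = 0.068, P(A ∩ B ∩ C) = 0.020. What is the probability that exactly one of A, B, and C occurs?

Using the inclusion–exclusion count for exactly one event:
P(exactly one) = 0.445 + 0.423 + 0.396 − 2·0.126 − 2·0.198 − 2·0.068 + 3·0.020 = 0.540

0.540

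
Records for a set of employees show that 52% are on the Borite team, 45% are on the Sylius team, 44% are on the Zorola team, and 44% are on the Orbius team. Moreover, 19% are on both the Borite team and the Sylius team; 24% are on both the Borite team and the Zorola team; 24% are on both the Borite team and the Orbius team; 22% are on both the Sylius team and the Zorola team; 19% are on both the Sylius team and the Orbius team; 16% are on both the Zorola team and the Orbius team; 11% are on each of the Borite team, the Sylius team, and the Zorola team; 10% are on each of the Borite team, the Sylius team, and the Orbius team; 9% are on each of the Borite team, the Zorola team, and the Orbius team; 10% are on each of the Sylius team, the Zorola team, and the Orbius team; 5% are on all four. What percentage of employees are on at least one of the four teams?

Apply inclusion-exclusion:
P(union) = 52 + 45 + 44 + 44 − 19 − 24 − 24 − 22 − 19 − 16 + 11 + 10 + 9 + 10 − 5 = 96%

96%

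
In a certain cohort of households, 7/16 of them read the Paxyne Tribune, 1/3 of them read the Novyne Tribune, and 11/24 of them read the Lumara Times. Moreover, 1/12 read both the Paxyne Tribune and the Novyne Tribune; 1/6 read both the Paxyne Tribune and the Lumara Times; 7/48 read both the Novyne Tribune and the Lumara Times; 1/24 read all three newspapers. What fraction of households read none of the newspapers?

1/8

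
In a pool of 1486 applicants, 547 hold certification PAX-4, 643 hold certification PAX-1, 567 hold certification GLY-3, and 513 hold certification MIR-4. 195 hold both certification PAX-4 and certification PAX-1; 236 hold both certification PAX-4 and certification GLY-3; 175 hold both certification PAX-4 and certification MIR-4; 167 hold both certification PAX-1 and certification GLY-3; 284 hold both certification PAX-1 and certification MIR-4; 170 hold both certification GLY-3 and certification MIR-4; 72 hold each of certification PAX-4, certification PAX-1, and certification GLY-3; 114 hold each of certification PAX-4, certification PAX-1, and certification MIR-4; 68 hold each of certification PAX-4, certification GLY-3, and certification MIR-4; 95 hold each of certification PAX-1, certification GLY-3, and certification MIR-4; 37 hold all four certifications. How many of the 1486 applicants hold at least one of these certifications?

1355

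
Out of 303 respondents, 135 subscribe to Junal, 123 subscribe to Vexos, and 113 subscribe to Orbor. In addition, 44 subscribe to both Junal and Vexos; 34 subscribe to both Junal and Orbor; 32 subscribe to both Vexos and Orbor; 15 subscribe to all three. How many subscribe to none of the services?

|at least one| = 135 + 123 + 113 − 44 − 34 − 32 + 15 = 276
None: 303 − 276 = 27

27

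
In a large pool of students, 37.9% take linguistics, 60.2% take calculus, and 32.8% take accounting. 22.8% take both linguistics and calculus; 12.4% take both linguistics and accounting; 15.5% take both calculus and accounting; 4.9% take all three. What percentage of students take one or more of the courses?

Apply inclusion-exclusion:
P(union) = 37.9 + 60.2 + 32.8 − 22.8 − 12.4 − 15.5 + 4.9 = 85.1%

85.1%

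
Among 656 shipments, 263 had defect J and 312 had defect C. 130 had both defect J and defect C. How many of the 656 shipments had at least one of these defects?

445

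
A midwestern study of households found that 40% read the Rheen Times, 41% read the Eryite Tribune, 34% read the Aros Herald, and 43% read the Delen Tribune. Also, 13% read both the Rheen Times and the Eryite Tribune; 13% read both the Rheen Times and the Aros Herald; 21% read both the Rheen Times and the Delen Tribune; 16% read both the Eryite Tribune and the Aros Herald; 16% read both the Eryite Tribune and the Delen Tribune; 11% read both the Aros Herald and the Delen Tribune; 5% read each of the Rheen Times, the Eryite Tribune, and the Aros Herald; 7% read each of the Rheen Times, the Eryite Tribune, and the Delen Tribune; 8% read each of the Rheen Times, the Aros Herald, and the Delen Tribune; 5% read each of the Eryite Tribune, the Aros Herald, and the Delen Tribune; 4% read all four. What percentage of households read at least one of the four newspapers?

89%

Inclusion–exclusion gives
P(at least one) = 40 + 41 + 34 + 43 − 13 − 13 − 21 − 16 − 16 − 11 + 5 + 7 + 8 + 5 − 4 = 89%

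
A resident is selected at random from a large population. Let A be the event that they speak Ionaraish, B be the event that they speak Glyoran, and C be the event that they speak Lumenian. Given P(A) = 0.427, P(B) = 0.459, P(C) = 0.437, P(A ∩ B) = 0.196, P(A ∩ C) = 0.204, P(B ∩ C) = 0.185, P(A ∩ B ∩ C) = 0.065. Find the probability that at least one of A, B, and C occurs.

Using inclusion–exclusion:
P(A ∪ B ∪ C) = 0.427 + 0.459 + 0.437 − 0.196 − 0.204 − 0.185 + 0.065 = 0.803

0.803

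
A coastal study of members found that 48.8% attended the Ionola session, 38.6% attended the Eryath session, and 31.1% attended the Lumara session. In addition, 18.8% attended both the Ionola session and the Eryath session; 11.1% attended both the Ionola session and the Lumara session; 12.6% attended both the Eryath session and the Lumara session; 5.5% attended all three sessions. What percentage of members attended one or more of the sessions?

P(union) = 48.8 + 38.6 + 31.1 − 18.8 − 11.1 − 12.6 + 5.5 = 81.5%

81.5%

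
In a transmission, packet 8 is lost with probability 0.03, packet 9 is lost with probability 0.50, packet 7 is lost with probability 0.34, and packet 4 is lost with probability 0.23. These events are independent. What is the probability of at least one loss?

P(none) = (1 − 0.03) × (1 − 0.50) × (1 − 0.34) × (1 − 0.23) = 0.97 × 0.50 × 0.66 × 0.77 = 0.246477
P(at least one) = 1 − 0.246477 = 0.753523

0.753523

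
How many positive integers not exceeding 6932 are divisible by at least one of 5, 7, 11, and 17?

2863

Inclusion–exclusion gives
1386 + 990 + 630 + 407 − 198 − 126 − 81 − 90 − 58 − 37 + 18 + 11 + 7 + 5 − 1 = 2863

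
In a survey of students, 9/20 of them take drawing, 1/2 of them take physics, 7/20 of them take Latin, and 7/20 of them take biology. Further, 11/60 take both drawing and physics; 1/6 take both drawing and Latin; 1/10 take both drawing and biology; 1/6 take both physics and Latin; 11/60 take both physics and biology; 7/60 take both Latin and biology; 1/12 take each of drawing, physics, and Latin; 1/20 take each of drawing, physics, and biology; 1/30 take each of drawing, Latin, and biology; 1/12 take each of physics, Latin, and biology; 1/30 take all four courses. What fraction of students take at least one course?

Using inclusion–exclusion:
P(at least one) = 9/20 + 1/2 + 7/20 + 7/20 − 11/60 − 1/6 − 1/10 − 1/6 − 11/60 − 7/60 + 1/12 + 1/20 + 1/30 + 1/12 − 1/30 = 19/20

19/20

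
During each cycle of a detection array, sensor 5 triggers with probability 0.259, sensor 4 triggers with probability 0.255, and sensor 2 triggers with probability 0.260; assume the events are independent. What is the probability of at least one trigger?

0.5914867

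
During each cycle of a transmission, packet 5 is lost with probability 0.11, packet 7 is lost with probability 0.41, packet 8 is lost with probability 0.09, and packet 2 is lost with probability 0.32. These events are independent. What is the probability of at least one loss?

P(none) = (1 − 0.11) × (1 − 0.41) × (1 − 0.09) × (1 − 0.32) = 0.89 × 0.59 × 0.91 × 0.68 = 0.32493188
P(at least one) = 1 − 0.32493188 = 0.67506812

0.67506812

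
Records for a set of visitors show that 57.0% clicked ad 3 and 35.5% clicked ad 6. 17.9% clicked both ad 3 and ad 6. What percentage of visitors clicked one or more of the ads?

P(at least one) = 57.0 + 35.5 − 17.9 = 74.6%

74.6%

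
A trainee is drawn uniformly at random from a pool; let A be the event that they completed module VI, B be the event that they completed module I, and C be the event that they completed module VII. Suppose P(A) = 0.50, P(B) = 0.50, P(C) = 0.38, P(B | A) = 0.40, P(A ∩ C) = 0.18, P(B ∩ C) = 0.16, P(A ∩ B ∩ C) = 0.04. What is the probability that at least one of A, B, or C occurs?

0.88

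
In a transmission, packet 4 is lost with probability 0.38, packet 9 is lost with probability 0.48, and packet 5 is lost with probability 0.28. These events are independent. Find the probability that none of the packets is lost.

0.232128

P(none) = (1 − 0.38) × (1 − 0.48) × (1 − 0.28) = 0.62 × 0.52 × 0.72 = 0.232128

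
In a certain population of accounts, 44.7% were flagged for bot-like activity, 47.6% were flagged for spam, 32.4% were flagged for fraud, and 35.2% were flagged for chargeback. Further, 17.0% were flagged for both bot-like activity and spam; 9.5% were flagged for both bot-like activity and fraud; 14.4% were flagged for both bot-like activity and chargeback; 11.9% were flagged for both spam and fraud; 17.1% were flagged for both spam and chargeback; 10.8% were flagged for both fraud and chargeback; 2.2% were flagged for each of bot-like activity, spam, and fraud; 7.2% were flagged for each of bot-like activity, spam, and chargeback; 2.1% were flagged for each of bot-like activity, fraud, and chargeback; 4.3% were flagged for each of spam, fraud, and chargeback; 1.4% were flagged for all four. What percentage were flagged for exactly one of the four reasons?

40.3%

P(exactly one) = 44.7 + 47.6 + 32.4 + 35.2 − 2·17.0 − 2·9.5 − 2·14.4 − 2·11.9 − 2·17.1 − 2·10.8 + 3·2.2 + 3·7.2 + 3·2.1 + 3·4.3 − 4·1.4 = 40.3%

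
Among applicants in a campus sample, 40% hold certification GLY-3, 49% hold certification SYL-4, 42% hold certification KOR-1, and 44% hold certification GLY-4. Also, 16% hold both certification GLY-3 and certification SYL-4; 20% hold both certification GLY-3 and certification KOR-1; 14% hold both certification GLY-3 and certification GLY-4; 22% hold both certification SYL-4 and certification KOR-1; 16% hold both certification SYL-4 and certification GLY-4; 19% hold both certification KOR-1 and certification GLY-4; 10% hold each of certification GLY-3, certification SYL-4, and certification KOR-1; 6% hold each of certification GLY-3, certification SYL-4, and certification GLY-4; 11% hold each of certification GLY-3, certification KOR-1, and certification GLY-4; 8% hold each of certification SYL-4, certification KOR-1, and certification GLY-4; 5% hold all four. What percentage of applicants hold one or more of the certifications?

98%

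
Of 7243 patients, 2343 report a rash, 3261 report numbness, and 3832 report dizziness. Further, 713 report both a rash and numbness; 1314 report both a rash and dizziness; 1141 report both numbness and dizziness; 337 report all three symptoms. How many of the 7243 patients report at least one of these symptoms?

6605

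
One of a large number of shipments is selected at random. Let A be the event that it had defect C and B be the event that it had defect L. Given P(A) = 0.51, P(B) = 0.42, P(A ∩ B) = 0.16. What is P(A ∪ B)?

0.77

P(A ∪ B) = 0.51 + 0.42 − 0.16 = 0.77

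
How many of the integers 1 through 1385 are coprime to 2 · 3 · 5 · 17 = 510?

347

Using inclusion–exclusion:
floor(1385/2) + floor(1385/3) + floor(1385/5) + floor(1385/17) − floor(1385/6) − floor(1385/10) − floor(1385/34) − floor(1385/15) − floor(1385/51) − floor(1385/85) + floor(1385/30) + floor(1385/102) + floor(1385/170) + floor(1385/255) − floor(1385/510) = 692 + 461 + 277 + 81 − 230 − 138 − 40 − 92 − 27 − 16 + 46 + 13 + 8 + 5 − 2 = 1038
1385 − 1038 = 347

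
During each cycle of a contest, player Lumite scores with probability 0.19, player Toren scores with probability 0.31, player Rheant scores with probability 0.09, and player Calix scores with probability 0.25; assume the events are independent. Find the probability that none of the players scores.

P(none) = (1 − 0.19) × (1 − 0.31) × (1 − 0.09) × (1 − 0.25) = 0.81 × 0.69 × 0.91 × 0.75 = 0.38144925

0.38144925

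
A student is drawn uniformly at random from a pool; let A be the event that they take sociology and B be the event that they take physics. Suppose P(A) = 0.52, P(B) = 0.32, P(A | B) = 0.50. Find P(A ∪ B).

P(A ∩ B) = P(B)·P(A|B) = 0.32 × 0.50 = 0.16
P(A ∪ B) = 0.52 + 0.32 − 0.16 = 0.68

0.68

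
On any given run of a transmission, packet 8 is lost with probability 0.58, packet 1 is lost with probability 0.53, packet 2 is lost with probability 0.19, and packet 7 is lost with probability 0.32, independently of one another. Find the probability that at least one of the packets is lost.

Since the events are independent, P(none) is the product of the individual non-occurrence probabilities.
P(none) = (1 − 0.58) × (1 − 0.53) × (1 − 0.19) × (1 − 0.32) = 0.42 × 0.47 × 0.81 × 0.68 = 0.10872792
P(at least one) = 1 − 0.10872792 = 0.89127208

0.89127208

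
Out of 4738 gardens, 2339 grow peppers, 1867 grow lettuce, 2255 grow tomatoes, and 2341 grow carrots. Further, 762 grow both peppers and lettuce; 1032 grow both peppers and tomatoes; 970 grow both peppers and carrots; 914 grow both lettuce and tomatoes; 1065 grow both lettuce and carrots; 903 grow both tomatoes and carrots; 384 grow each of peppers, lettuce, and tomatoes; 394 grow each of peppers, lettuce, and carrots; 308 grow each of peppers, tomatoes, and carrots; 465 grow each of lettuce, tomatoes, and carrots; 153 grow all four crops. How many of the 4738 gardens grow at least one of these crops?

4554

|at least one| = 2339 + 1867 + 2255 + 2341 − 762 − 1032 − 970 − 914 − 1065 − 903 + 384 + 394 + 308 + 465 − 153 = 4554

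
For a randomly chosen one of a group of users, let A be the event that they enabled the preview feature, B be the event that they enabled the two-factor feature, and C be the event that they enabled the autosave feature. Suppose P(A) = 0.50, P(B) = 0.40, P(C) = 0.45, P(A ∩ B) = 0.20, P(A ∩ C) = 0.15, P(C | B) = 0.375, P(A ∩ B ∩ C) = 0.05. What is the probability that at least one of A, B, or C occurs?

0.90

P(B ∩ C) = P(B)·P(C|B) = 0.40 × 0.375 = 0.15
By inclusion-exclusion,
P(A ∪ B ∪ C) = 0.50 + 0.40 + 0.45 − 0.20 − 0.15 − 0.15 + 0.05 = 0.90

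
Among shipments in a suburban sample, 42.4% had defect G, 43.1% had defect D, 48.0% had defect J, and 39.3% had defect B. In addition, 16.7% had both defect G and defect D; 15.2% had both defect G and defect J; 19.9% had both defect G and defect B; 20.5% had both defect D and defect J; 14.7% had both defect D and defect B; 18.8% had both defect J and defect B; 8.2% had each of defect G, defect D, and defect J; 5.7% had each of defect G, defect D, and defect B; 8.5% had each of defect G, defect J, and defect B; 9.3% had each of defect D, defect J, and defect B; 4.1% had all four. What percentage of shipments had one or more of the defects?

Apply inclusion-exclusion:
P(at least one) = 42.4 + 43.1 + 48.0 + 39.3 − 16.7 − 15.2 − 19.9 − 20.5 − 14.7 − 18.8 + 8.2 + 5.7 + 8.5 + 9.3 − 4.1 = 94.6%

94.6%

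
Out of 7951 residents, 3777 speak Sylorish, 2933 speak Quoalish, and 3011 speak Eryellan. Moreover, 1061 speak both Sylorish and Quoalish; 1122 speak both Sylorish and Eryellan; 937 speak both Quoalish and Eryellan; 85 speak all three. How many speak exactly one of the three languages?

3736

By inclusion–exclusion (exactly-one form):
|exactly one| = 3777 + 2933 + 3011 − 2·1061 − 2·1122 − 2·937 + 3·85 = 3736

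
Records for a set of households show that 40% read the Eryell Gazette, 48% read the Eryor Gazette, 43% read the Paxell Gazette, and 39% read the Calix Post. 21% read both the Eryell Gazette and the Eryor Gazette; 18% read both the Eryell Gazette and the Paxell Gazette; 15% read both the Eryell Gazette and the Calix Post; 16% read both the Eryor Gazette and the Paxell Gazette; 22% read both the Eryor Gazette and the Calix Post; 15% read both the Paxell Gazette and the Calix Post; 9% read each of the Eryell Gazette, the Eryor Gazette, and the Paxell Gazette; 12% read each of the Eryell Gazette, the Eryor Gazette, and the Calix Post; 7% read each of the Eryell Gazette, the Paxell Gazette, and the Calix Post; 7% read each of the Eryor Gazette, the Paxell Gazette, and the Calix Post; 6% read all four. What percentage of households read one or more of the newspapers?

Using inclusion–exclusion:
P(at least one) = 40 + 48 + 43 + 39 − 21 − 18 − 15 − 16 − 22 − 15 + 9 + 12 + 7 + 7 − 6 = 92%

92%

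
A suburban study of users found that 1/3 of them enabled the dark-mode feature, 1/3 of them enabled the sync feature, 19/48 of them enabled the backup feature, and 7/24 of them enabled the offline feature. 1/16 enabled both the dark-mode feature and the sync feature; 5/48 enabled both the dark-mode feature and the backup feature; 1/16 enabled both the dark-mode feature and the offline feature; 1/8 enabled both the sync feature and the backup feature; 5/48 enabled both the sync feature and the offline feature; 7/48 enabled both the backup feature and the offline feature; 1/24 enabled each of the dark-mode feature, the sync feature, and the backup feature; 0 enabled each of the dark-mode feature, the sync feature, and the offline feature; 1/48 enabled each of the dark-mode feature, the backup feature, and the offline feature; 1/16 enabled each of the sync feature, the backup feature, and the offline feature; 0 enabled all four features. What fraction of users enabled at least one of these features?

7/8

By inclusion-exclusion,
P(at least one) = 1/3 + 1/3 + 19/48 + 7/24 − 1/16 − 5/48 − 1/16 − 1/8 − 5/48 − 7/48 + 1/24 + 0 + 1/48 + 1/16 − 0 = 7/8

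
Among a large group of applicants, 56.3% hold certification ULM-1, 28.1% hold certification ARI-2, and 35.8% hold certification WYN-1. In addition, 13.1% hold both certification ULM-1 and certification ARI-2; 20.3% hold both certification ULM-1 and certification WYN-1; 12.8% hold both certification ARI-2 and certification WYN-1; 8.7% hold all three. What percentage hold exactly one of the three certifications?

P(exactly one) = 56.3 + 28.1 + 35.8 − 2·13.1 − 2·20.3 − 2·12.8 + 3·8.7 = 53.9%

53.9%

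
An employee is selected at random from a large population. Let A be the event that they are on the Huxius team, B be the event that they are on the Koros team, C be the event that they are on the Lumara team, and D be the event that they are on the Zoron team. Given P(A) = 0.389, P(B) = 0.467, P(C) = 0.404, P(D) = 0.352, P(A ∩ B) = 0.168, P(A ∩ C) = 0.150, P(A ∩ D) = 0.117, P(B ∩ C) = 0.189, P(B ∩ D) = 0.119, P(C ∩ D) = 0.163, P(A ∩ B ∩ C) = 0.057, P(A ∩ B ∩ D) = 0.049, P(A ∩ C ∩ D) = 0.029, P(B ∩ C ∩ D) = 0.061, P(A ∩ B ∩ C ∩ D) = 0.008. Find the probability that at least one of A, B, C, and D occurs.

0.894

Inclusion–exclusion gives
P(A ∪ B ∪ C ∪ D) = 0.389 + 0.467 + 0.404 + 0.352 − 0.168 − 0.150 − 0.117 − 0.189 − 0.119 − 0.163 + 0.057 + 0.049 + 0.029 + 0.061 − 0.008 = 0.894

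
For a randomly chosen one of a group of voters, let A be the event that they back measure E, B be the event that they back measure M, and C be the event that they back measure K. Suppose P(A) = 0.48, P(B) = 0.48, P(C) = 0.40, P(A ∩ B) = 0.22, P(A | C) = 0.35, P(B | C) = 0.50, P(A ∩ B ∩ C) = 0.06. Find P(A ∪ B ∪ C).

P(A ∩ C) = P(C)·P(A|C) = 0.40 × 0.35 = 0.14
P(B ∩ C) = P(C)·P(B|C) = 0.40 × 0.50 = 0.20
Apply inclusion-exclusion:
P(A ∪ B ∪ C) = 0.48 + 0.48 + 0.40 − 0.22 − 0.14 − 0.20 + 0.06 = 0.86

0.86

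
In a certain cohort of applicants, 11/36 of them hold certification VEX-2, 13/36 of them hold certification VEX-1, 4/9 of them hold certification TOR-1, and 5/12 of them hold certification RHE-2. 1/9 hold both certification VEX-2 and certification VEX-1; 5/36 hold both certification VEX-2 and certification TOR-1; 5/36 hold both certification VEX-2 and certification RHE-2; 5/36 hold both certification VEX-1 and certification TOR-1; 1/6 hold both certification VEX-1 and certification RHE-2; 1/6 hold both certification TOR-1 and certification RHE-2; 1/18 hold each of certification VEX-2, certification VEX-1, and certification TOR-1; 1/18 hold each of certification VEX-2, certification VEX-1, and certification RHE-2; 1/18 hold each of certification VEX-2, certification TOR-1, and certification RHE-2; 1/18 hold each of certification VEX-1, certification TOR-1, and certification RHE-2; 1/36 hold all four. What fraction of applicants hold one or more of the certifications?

P(union) = 11/36 + 13/36 + 4/9 + 5/12 − 1/9 − 5/36 − 5/36 − 5/36 − 1/6 − 1/6 + 1/18 + 1/18 + 1/18 + 1/18 − 1/36 = 31/36

31/36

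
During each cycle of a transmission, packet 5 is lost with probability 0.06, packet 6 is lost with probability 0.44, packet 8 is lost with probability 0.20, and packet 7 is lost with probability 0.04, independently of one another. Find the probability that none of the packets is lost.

Independence gives P(none) = ∏(1 − pᵢ).
P(none) = (1 − 0.06) × (1 − 0.44) × (1 − 0.20) × (1 − 0.04) = 0.94 × 0.56 × 0.80 × 0.96 = 0.4042752

0.4042752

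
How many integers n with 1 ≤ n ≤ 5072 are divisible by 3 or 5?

2366

1690 + 1014 − 338 = 2366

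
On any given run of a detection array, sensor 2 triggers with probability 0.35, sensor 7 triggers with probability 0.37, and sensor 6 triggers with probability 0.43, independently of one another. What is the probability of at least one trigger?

P(none) = (1 − 0.35) × (1 − 0.37) × (1 − 0.43) = 0.65 × 0.63 × 0.57 = 0.233415
P(at least one) = 1 − 0.233415 = 0.766585

0.766585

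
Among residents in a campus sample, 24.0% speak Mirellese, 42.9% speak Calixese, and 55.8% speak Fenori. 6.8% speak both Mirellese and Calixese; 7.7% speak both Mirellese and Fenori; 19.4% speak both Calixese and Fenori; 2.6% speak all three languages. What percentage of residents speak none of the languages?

8.6%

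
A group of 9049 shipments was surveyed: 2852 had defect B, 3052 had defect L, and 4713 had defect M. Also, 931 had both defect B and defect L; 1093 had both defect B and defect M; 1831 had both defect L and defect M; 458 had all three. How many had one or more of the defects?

Apply inclusion-exclusion:
|at least one| = 2852 + 3052 + 4713 − 931 − 1093 − 1831 + 458 = 7220

7220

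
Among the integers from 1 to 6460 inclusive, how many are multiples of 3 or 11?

2545

floor(6460/3) + floor(6460/11) − floor(6460/33) = 2153 + 587 − 195 = 2545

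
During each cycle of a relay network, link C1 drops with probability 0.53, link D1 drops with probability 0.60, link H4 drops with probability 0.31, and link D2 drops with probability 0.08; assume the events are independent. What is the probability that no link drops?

0.1193424

P(none) = (1 − 0.53) × (1 − 0.60) × (1 − 0.31) × (1 − 0.08) = 0.47 × 0.40 × 0.69 × 0.92 = 0.1193424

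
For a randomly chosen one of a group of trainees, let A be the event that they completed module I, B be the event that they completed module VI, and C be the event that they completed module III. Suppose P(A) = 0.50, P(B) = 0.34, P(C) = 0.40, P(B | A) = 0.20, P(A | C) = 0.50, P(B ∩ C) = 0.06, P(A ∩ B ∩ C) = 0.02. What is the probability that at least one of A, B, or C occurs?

P(A ∩ B) = P(A)·P(B|A) = 0.50 × 0.20 = 0.10
P(A ∩ C) = P(C)·P(A|C) = 0.40 × 0.50 = 0.20
P(A ∪ B ∪ C) = 0.50 + 0.34 + 0.40 − 0.10 − 0.20 − 0.06 + 0.02 = 0.90

0.90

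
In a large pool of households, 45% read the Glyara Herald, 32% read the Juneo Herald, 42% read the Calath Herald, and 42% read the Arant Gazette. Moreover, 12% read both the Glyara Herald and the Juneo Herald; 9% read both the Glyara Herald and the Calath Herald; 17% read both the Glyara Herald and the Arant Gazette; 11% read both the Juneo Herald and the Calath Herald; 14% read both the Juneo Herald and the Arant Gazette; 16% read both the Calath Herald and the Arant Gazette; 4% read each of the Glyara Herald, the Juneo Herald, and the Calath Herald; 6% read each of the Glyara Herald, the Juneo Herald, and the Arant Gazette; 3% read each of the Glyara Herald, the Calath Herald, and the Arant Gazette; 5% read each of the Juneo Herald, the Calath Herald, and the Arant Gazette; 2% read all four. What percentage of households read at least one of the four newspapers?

98%

P(at least one) = 45 + 32 + 42 + 42 − 12 − 9 − 17 − 11 − 14 − 16 + 4 + 6 + 3 + 5 − 2 = 98%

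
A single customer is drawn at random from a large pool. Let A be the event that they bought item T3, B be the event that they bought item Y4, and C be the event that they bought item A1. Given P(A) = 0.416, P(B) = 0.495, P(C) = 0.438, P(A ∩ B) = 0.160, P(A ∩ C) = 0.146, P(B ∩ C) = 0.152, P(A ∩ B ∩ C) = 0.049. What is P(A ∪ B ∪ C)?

Using inclusion–exclusion:
P(A ∪ B ∪ C) = 0.416 + 0.495 + 0.438 − 0.160 − 0.146 − 0.152 + 0.049 = 0.940

0.940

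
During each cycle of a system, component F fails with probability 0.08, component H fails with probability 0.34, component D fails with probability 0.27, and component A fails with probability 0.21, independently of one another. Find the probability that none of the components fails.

0.35017224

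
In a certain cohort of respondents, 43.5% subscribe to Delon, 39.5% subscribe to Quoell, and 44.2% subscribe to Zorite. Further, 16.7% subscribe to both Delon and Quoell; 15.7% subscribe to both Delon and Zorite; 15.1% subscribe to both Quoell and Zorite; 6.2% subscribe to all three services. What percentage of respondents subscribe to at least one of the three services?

P(union) = 43.5 + 39.5 + 44.2 − 16.7 − 15.7 − 15.1 + 6.2 = 85.9%

85.9%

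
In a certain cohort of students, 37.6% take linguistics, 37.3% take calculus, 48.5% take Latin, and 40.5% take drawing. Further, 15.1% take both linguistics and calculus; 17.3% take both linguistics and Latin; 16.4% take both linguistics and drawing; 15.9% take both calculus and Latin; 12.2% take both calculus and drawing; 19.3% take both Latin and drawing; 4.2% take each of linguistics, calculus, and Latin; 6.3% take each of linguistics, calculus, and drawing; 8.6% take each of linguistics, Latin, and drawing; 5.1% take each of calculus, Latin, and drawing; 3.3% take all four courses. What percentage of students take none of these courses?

11.4%

By inclusion-exclusion,
P(at least one) = 37.6 + 37.3 + 48.5 + 40.5 − 15.1 − 17.3 − 16.4 − 15.9 − 12.2 − 19.3 + 4.2 + 6.3 + 8.6 + 5.1 − 3.3 = 88.6%
P(none) = 100% − 88.6% = 11.4%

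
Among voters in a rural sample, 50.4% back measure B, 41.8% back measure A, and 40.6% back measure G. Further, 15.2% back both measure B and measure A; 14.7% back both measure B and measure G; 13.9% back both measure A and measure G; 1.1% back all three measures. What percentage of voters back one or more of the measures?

Using inclusion–exclusion:
P(≥1) = 50.4 + 41.8 + 40.6 − 15.2 − 14.7 − 13.9 + 1.1 = 90.1%

90.1%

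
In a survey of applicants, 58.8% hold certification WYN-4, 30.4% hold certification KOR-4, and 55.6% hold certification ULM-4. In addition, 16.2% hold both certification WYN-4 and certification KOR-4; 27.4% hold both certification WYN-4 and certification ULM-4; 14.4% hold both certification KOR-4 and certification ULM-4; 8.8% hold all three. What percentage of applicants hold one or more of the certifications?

95.6%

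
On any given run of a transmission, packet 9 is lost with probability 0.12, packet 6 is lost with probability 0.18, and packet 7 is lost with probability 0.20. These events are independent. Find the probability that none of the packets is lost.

0.57728

P(none) = (1 − 0.12) × (1 − 0.18) × (1 − 0.20) = 0.88 × 0.82 × 0.80 = 0.57728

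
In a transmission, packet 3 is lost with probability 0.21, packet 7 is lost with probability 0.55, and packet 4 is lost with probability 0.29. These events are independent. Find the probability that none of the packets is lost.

P(none) = (1 − 0.21) × (1 − 0.55) × (1 − 0.29) = 0.79 × 0.45 × 0.71 = 0.252405

0.252405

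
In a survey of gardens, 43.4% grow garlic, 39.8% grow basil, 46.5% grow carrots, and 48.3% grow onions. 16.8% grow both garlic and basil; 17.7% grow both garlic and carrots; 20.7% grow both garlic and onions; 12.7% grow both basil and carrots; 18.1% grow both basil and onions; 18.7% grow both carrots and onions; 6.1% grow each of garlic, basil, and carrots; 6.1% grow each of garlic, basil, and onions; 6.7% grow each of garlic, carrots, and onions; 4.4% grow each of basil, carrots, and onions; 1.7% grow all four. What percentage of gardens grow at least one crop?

94.9%

Inclusion–exclusion gives
P(≥1) = 43.4 + 39.8 + 46.5 + 48.3 − 16.8 − 17.7 − 20.7 − 12.7 − 18.1 − 18.7 + 6.1 + 6.1 + 6.7 + 4.4 − 1.7 = 94.9%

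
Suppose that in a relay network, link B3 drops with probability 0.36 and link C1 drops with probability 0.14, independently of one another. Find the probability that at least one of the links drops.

0.4496

P(none) = (1 − 0.36) × (1 − 0.14) = 0.64 × 0.86 = 0.5504
P(at least one) = 1 − 0.5504 = 0.4496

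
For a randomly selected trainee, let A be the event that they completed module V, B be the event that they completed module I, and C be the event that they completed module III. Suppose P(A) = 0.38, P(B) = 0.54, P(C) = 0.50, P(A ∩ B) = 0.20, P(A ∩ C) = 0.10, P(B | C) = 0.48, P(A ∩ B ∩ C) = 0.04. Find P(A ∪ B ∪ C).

0.92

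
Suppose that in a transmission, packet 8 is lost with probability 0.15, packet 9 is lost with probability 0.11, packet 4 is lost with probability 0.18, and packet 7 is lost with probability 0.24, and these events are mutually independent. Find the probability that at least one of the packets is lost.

Independence gives P(none) = ∏(1 − pᵢ).
P(none) = (1 − 0.15) × (1 − 0.11) × (1 − 0.18) × (1 − 0.24) = 0.85 × 0.89 × 0.82 × 0.76 = 0.4714508
P(at least one) = 1 − 0.4714508 = 0.5285492

0.5285492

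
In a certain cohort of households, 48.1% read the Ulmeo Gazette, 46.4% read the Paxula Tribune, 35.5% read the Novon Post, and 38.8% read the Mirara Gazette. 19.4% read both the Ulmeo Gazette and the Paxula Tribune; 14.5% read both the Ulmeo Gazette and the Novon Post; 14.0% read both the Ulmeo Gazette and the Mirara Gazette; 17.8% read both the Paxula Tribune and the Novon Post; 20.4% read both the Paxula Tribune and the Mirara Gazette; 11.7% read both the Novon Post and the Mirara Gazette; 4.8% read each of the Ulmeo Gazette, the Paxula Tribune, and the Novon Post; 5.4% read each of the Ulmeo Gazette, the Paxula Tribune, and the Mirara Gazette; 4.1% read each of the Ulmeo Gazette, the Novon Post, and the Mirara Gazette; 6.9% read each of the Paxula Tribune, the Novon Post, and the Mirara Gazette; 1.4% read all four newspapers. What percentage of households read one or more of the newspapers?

Inclusion–exclusion gives
P(at least one) = 48.1 + 46.4 + 35.5 + 38.8 − 19.4 − 14.5 − 14.0 − 17.8 − 20.4 − 11.7 + 4.8 + 5.4 + 4.1 + 6.9 − 1.4 = 90.8%

90.8%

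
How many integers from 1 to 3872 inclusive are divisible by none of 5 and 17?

⌊3872/5⌋ + ⌊3872/17⌋ − ⌊3872/85⌋ = 774 + 227 − 45 = 956
3872 − 956 = 2916

2916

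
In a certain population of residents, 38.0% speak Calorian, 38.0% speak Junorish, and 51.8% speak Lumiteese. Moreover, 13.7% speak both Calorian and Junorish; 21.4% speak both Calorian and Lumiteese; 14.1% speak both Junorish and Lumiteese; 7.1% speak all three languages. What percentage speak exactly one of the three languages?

50.7%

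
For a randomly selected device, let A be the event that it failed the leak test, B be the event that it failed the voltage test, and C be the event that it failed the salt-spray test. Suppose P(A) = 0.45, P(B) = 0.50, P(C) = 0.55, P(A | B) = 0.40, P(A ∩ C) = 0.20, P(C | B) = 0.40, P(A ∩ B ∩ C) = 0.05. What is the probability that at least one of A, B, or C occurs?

0.95

P(A ∩ B) = P(B)·P(A|B) = 0.50 × 0.40 = 0.20
P(B ∩ C) = P(B)·P(C|B) = 0.50 × 0.40 = 0.20
Using inclusion–exclusion:
P(A ∪ B ∪ C) = 0.45 + 0.50 + 0.55 − 0.20 − 0.20 − 0.20 + 0.05 = 0.95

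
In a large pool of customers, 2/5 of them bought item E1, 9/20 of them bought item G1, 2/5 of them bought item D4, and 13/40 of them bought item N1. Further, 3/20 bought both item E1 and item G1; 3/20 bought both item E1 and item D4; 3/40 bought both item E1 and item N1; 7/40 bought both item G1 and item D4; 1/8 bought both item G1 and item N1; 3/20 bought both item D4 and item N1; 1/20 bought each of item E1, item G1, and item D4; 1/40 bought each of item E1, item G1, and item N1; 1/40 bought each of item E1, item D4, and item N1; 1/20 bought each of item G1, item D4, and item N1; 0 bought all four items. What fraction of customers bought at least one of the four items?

P(≥1) = 2/5 + 9/20 + 2/5 + 13/40 − 3/20 − 3/20 − 3/40 − 7/40 − 1/8 − 3/20 + 1/20 + 1/40 + 1/40 + 1/20 − 0 = 9/10

9/10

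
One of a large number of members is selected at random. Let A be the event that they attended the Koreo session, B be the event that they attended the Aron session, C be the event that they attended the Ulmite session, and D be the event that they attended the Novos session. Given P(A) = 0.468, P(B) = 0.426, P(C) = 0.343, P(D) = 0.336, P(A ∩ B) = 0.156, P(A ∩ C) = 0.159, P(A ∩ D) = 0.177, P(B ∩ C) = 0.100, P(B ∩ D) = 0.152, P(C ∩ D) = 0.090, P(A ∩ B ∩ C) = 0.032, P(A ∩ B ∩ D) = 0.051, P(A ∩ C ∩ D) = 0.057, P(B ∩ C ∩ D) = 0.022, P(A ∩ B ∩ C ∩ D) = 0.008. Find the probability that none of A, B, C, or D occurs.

0.107

P(A ∪ B ∪ C ∪ D) = 0.468 + 0.426 + 0.343 + 0.336 − 0.156 − 0.159 − 0.177 − 0.100 − 0.152 − 0.090 + 0.032 + 0.051 + 0.057 + 0.022 − 0.008 = 0.893
P(none) = 1 − 0.893 = 0.107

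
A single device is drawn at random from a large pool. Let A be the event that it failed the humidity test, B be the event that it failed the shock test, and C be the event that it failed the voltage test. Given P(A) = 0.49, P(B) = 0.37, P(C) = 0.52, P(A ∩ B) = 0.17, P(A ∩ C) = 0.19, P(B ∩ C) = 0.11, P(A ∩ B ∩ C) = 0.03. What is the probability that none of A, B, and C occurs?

0.06

Inclusion–exclusion gives
P(A ∪ B ∪ C) = 0.49 + 0.37 + 0.52 − 0.17 − 0.19 − 0.11 + 0.03 = 0.94
P(none) = 1 − 0.94 = 0.06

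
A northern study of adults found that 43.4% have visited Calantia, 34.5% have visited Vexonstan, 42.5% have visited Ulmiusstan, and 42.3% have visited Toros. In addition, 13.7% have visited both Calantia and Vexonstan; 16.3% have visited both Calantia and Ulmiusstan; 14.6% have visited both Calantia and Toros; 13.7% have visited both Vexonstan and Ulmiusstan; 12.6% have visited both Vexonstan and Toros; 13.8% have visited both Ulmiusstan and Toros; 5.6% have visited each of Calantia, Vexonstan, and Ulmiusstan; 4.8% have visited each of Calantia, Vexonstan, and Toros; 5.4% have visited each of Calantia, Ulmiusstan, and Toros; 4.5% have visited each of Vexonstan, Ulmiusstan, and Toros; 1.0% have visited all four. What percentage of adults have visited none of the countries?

P(≥1) = 43.4 + 34.5 + 42.5 + 42.3 − 13.7 − 16.3 − 14.6 − 13.7 − 12.6 − 13.8 + 5.6 + 4.8 + 5.4 + 4.5 − 1.0 = 97.3%
P(none) = 100% − 97.3% = 2.7%

2.7%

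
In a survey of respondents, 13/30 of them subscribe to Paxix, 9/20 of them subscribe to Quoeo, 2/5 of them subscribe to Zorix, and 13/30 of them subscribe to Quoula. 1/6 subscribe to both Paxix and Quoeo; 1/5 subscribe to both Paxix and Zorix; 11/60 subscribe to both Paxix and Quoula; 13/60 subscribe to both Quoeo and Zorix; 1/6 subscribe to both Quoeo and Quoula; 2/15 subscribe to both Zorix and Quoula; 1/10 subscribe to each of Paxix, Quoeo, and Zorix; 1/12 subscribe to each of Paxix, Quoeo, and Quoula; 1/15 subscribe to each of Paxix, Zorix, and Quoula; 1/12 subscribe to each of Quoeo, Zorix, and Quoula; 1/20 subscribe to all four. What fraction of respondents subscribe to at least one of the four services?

14/15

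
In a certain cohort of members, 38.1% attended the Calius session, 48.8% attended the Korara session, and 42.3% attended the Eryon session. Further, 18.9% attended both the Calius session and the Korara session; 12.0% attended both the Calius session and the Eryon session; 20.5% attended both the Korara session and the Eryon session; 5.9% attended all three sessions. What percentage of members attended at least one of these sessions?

P(union) = 38.1 + 48.8 + 42.3 − 18.9 − 12.0 − 20.5 + 5.9 = 83.7%

83.7%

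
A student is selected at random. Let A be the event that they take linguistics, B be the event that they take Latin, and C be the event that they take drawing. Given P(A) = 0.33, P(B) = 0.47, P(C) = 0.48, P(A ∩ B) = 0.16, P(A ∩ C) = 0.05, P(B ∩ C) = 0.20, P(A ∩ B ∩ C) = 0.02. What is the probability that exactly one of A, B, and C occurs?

0.52

Using the inclusion–exclusion count for exactly one event:
P(exactly one) = 0.33 + 0.47 + 0.48 − 2·0.16 − 2·0.05 − 2·0.20 + 3·0.02 = 0.52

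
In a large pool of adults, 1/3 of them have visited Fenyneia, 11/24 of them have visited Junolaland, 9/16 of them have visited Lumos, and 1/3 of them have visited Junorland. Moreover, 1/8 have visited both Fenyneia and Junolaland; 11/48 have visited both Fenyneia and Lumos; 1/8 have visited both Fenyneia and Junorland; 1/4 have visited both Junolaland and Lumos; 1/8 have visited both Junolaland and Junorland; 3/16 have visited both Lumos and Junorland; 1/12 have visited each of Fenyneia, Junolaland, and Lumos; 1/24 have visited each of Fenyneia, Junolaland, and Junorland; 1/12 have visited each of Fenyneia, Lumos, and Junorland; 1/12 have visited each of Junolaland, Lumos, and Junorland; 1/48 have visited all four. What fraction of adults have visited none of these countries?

Using inclusion–exclusion:
P(union) = 1/3 + 11/24 + 9/16 + 1/3 − 1/8 − 11/48 − 1/8 − 1/4 − 1/8 − 3/16 + 1/12 + 1/24 + 1/12 + 1/12 − 1/48 = 11/12
P(none) = 1 − 11/12 = 1/12

1/12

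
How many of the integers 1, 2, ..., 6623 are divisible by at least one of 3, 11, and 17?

Using inclusion–exclusion:
2207 + 602 + 389 − 200 − 129 − 35 + 11 = 2845

2845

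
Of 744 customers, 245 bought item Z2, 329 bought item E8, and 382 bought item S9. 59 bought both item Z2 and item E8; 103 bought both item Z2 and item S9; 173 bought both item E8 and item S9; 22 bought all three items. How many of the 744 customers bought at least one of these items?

643

By inclusion–exclusion:
|at least one| = 245 + 329 + 382 − 59 − 103 − 173 + 22 = 643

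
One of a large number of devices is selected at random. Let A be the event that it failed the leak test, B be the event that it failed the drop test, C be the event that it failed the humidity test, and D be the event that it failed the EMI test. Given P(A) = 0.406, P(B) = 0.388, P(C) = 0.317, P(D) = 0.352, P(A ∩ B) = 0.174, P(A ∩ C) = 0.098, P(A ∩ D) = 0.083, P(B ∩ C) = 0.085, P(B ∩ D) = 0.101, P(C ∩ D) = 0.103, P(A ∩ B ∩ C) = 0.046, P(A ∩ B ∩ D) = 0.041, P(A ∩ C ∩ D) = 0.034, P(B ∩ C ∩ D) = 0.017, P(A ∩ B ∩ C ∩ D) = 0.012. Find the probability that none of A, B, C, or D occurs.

By inclusion–exclusion:
P(A ∪ B ∪ C ∪ D) = 0.406 + 0.388 + 0.317 + 0.352 − 0.174 − 0.098 − 0.083 − 0.085 − 0.101 − 0.103 + 0.046 + 0.041 + 0.034 + 0.017 − 0.012 = 0.945
P(none) = 1 − 0.945 = 0.055

0.055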